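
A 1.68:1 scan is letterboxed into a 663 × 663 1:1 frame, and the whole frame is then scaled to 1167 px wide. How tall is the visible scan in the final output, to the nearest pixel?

At 663×663 the scan is width-limited, so height = 663 / 1.680 ≈ 394.64 px.
The frame scales by 1167/663 = 1.7602; 394.64 × 1.7602 ≈ 694.64 px.

695 px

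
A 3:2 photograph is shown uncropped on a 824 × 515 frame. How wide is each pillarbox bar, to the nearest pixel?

26 px

Since 1.500 < 1.600, the photograph is height-limited.
The photograph is 515 × 3/2 ≈ 772.50 px wide.
Leftover width: 824 − 772.50 = 51.50 px → 25.75 each side.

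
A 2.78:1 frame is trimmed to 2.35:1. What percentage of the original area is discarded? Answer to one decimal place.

15.5%

Going from 2.78:1 to 2.35:1 means cutting width while keeping height.
(2.350)/(2.780) ≈ 0.845 of the area survives, leaving 15.47% discarded.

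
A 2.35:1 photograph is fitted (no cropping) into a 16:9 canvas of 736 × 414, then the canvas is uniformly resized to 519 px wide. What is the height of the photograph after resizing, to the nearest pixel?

Fitted into 736×414, the photograph spans the width; its height is 736 / 2.350 ≈ 313.19 px.
Scaling 736 → 519 is ×0.7052, so the height becomes 313.19 × 0.7052 ≈ 220.85 px.

221 px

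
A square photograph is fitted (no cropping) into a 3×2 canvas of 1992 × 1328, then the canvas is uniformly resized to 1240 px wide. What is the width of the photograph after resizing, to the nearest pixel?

827 px

Fitted into 1992×1328, the photograph spans the height; its width is 1328 × 1/1 ≈ 1328.00 px.
Resizing to 1240 px wide multiplies everything by 0.6225: 1328.00 → 826.67 px.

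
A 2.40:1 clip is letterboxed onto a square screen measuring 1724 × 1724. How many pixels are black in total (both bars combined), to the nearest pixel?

1733769 pixels

2.40:1 (2.400) > square (1.000), so the clip fills the width.
The clip is 1724 / 2.400 ≈ 718.3333 px tall.
Leftover height: 1724 − 718.3333 = 1005.6667 px.
Across the 1724-px span: 1005.6667 × 1724 ≈ 1733769 px.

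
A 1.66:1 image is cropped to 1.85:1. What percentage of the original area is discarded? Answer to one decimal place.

10.3%

The width stays; only height is cut (since 1.85:1 is wider than 1.66:1).
Fraction kept = (1.660)/(1.850) ≈ 89.73%, so 10.27% is lost.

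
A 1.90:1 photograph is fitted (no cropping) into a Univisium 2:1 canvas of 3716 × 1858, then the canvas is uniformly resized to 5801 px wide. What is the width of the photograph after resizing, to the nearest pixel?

At 3716×1858 the photograph is height-limited, so width = 1858 × 1.900 ≈ 3530.20 px.
Scaling 3716 → 5801 is ×1.5611, so the width becomes 3530.20 × 1.5611 ≈ 5510.95 px.

5511 px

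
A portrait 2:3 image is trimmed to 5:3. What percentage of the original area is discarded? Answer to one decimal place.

The width stays; only height is cut (since 5:3 is wider than portrait 2:3).
(0.667)/(1.667) ≈ 0.400 of the area survives, leaving 60.00% discarded.

60.0%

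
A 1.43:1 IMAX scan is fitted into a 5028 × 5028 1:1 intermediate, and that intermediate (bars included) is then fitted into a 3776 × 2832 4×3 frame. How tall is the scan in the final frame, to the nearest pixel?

Inside the 5028×5028 canvas the scan is width-limited at 5028.00 × 3516.08.
Second fit — the 1:1 canvas into 3776×2832 spans the height: 2832.00 × 2832.00 (×0.5632 from 5028×5028).
Applying the same ×0.5632: 3516.08 → 1980.42.

1980 px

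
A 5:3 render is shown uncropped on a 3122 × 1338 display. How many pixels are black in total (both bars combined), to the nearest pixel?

1193496 pixels

5:3 is narrower than 21:9, so it spans the full height.
The render is 1338 × 5/3 ≈ 2230.0000 px wide.
3122 − 2230.0000 = 892.0000 px of bars.
That's 892.0000 × 1338 ≈ 1193496 black pixels.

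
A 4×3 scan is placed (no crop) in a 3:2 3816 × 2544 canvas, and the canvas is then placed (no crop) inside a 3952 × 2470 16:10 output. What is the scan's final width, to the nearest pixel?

Inside the 3816×2544 canvas the scan is height-limited at 3392.00 × 2544.00.
Second fit — the 3:2 canvas into 3952×2470 spans the height: 3705.00 × 2470.00 (×0.9709 from 3816×2544).
So the scan's width is 3392.00 × 0.9709 ≈ 3293.33.

3293 px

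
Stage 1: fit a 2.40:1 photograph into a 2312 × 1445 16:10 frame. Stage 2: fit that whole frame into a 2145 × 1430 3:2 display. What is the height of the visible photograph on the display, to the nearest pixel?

894 px

First fit — 2.40:1 into 2312×1445 spans the width: 2312.00 × 963.33.
The 16:10 canvas is width-limited in 2145×1430, giving 2145.00 × 1340.62; scale factor 0.9278.
Applying the same ×0.9278: 963.33 → 893.75.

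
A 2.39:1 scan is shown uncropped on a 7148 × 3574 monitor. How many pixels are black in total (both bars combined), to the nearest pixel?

4168749 pixels

2.39:1 (2.390) > 2:1 (2.000), so the scan fills the width.
The scan is 7148 / 2.390 ≈ 2990.7950 px tall.
3574 − 2990.7950 = 583.2050 px of bars.
Across the 7148-px span: 583.2050 × 7148 ≈ 4168749 px.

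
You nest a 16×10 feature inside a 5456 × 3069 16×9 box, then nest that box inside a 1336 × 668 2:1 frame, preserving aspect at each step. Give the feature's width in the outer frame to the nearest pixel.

1069 px

Inside the 5456×3069 canvas the feature is height-limited at 4910.40 × 3069.00.
The 16×9 canvas is height-limited in 1336×668, giving 1187.56 × 668.00; scale factor 0.2177.
So the feature's width is 4910.40 × 0.2177 ≈ 1068.80.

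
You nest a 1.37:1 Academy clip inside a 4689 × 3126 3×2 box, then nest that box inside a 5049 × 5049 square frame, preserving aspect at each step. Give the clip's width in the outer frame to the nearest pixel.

Inside the 4689×3126 canvas the clip is height-limited at 4282.62 × 3126.00.
3×2 in 5049×5049: fills the width, so the intermediate becomes 5049.00 × 3366.00 — a scale of ×1.0768.
So the clip's width is 4282.62 × 1.0768 ≈ 4611.42.

4611 px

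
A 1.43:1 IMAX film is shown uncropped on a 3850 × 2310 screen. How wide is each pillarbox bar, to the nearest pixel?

1.43:1 IMAX is narrower than 5:3, so it spans the full height.
That makes the image 3303.30 px wide (2310 × 1.430).
Leftover width: 3850 − 3303.30 = 546.70 px → 273.35 each side.

273 px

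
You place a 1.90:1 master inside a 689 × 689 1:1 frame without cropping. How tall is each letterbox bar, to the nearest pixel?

1.90:1 (1.900) > 1:1 (1.000), so the master fills the width.
Content height = 689 / 1.900 ≈ 362.63 px.
689 − 362.63 = 326.37 px of bars (163.18 each).

163 px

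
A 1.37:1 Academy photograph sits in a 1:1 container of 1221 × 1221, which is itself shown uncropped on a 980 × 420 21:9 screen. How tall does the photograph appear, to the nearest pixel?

307 px

1.37:1 Academy in 1221×1221: fills the width, so the photograph is 1221.00 × 891.24.
Second fit — the 1:1 canvas into 980×420 spans the height: 420.00 × 420.00 (×0.3440 from 1221×1221).
The photograph scales with it: height 891.24 × 0.3440 ≈ 306.57.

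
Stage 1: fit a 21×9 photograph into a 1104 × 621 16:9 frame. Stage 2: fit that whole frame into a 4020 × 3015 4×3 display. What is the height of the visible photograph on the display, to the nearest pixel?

1723 px

21×9 in 1104×621: fills the width, so the photograph is 1104.00 × 473.14.
Second fit — the 16:9 canvas into 4020×3015 spans the width: 4020.00 × 2261.25 (×3.6413 from 1104×621).
The photograph scales with it: height 473.14 × 3.6413 ≈ 1722.86.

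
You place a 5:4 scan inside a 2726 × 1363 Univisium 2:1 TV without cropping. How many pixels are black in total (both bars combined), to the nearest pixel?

Since 1.250 < 2.000, the scan is height-limited.
Content width = 1363 × 5/4 ≈ 1703.7500 px.
Black = 2726 − 1703.7500 = 1022.2500 px.
Across the 1363-px span: 1022.2500 × 1363 ≈ 1393327 px.

1393327 pixels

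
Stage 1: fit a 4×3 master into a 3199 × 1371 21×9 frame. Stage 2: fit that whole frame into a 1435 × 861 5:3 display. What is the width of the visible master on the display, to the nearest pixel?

820 px

First fit — 4×3 into 3199×1371 spans the height: 1828.00 × 1371.00.
Second fit — the 21×9 canvas into 1435×861 spans the width: 1435.00 × 615.00 (×0.4486 from 3199×1371).
The master scales with it: width 1828.00 × 0.4486 ≈ 820.00.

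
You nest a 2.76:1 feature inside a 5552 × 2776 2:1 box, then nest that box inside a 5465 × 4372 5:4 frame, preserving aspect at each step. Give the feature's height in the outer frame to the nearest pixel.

Inside the 5552×2776 canvas the feature is width-limited at 5552.00 × 2011.59.
2:1 in 5465×4372: fills the width, so the intermediate becomes 5465.00 × 2732.50 — a scale of ×0.9843.
So the feature's height is 2011.59 × 0.9843 ≈ 1980.07.

1980 px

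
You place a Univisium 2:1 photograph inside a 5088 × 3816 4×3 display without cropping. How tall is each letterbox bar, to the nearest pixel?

636 px

Since 2.000 > 1.333, the photograph is width-limited.
Content height = 5088 × 1/2 ≈ 2544.00 px.
Black = 3816 − 2544.00 = 1272.00 px, or 636.00 per bar.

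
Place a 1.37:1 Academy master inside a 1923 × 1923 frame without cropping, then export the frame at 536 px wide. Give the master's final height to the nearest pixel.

391 px

In the 1923×1923 frame the master fills the width: height = 1923 / 1.370 ≈ 1403.65 px.
Scaling 1923 → 536 is ×0.2787, so the height becomes 1403.65 × 0.2787 ≈ 391.24 px.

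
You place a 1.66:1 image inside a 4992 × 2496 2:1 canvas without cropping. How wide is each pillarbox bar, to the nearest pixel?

424 px

1.66:1 is narrower than 2:1, so it spans the full height.
The image is 2496 × 1.660 ≈ 4143.36 px wide.
Leftover width: 4992 − 4143.36 = 848.64 px → 424.32 each side.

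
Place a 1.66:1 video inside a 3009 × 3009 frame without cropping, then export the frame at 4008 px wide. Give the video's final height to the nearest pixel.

At 3009×3009 the video is width-limited, so height = 3009 / 1.660 ≈ 1812.65 px.
Scaling 3009 → 4008 is ×1.3320, so the height becomes 1812.65 × 1.3320 ≈ 2414.46 px.

2414 px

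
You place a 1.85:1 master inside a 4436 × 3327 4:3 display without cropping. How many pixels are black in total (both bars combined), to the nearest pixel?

1.85:1 (1.850) > 4:3 (1.333), so the master fills the width.
Content height = 4436 / 1.850 ≈ 2397.8378 px.
3327 − 2397.8378 = 929.1622 px of bars.
That's 929.1622 × 4436 ≈ 4121763 black pixels.

4121763 pixels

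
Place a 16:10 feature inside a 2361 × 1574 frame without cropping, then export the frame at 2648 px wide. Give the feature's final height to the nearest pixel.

1655 px

In the 2361×1574 frame the feature fills the width: height = 2361 × 10/16 ≈ 1475.62 px.
The frame scales by 2648/2361 = 1.1216; 1475.62 × 1.1216 ≈ 1655.00 px.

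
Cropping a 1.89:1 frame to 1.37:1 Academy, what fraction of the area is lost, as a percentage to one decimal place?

Going from 1.89:1 to 1.37:1 Academy means cutting width while keeping height.
Fraction kept = (1.370)/(1.890) ≈ 72.49%, so 27.51% is lost.

27.5%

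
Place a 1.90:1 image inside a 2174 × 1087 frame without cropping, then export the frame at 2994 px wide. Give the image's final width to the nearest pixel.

2844 px

Fitted into 2174×1087, the image spans the height; its width is 1087 × 1.900 ≈ 2065.30 px.
Resizing to 2994 px wide multiplies everything by 1.3772: 2065.30 → 2844.30 px.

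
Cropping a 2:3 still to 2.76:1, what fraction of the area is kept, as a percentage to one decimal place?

The width stays; only height is cut (since 2.76:1 is wider than 2:3).
Fraction kept = (0.667)/(2.760) ≈ 24.15%.

24.2%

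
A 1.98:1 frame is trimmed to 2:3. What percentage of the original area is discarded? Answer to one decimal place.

Going from 1.98:1 to 2:3 means cutting width while keeping height.
(0.667)/(1.980) ≈ 0.337 of the area survives, leaving 66.33% discarded.

66.3%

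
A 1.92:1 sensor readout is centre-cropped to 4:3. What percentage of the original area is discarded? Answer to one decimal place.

The height stays; only width is cut (since 4:3 is narrower than 1.92:1).
Area ratio = (1.333)/(1.920) = 69.44%; the remaining 30.56% is cropped out.

30.6%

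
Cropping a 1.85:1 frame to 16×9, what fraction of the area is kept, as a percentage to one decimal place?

16×9 is narrower than 1.85:1, so the crop keeps the full height and trims the width.
Area ratio = (1.778)/(1.850) = 96.10% retained.

96.1%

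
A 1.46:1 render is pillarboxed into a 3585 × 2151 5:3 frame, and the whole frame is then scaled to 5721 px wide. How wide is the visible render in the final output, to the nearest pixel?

At 3585×2151 the render is height-limited, so width = 2151 × 1.460 ≈ 3140.46 px.
Resizing to 5721 px wide multiplies everything by 1.5958: 3140.46 → 5011.60 px.

5012 px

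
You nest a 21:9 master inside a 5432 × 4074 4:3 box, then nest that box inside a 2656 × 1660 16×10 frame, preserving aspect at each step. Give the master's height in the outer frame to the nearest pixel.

949 px

First fit — 21:9 into 5432×4074 spans the width: 5432.00 × 2328.00.
Second fit — the 4:3 canvas into 2656×1660 spans the height: 2213.33 × 1660.00 (×0.4075 from 5432×4074).
So the master's height is 2328.00 × 0.4075 ≈ 948.57.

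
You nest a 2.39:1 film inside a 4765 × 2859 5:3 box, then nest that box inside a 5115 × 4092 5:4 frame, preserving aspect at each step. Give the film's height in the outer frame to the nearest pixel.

2140 px

2.39:1 in 4765×2859: fills the width, so the film is 4765.00 × 1993.72.
5:3 in 5115×4092: fills the width, so the intermediate becomes 5115.00 × 3069.00 — a scale of ×1.0735.
So the film's height is 1993.72 × 1.0735 ≈ 2140.17.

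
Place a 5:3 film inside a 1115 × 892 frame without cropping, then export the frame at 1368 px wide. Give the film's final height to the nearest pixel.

At 1115×892 the film is width-limited, so height = 1115 × 3/5 ≈ 669.00 px.
Resizing to 1368 px wide multiplies everything by 1.2269: 669.00 → 820.80 px.

821 px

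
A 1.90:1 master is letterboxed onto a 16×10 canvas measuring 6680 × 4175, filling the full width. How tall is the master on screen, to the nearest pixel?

3516 px

The master is 6680 / 1.900 ≈ 3515.79 px tall.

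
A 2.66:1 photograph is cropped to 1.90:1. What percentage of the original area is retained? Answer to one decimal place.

71.4%

The height stays; only width is cut (since 1.90:1 is narrower than 2.66:1).
Area ratio = (1.900)/(2.660) = 71.43% retained.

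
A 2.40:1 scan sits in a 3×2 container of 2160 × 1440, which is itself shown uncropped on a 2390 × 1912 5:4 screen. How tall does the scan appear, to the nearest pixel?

996 px

Inside the 2160×1440 canvas the scan is width-limited at 2160.00 × 900.00.
The 3×2 canvas is width-limited in 2390×1912, giving 2390.00 × 1593.33; scale factor 1.1065.
The scan scales with it: height 900.00 × 1.1065 ≈ 995.83.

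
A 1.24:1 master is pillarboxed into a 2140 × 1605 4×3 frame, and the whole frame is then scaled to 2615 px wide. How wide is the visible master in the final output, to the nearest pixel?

At 2140×1605 the master is height-limited, so width = 1605 × 1.240 ≈ 1990.20 px.
Scaling 2140 → 2615 is ×1.2220, so the width becomes 1990.20 × 1.2220 ≈ 2431.95 px.

2432 px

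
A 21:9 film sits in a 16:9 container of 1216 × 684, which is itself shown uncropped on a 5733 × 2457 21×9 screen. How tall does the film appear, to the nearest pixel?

21:9 in 1216×684: fills the width, so the film is 1216.00 × 521.14.
The 16:9 canvas is height-limited in 5733×2457, giving 4368.00 × 2457.00; scale factor 3.5921.
The film scales with it: height 521.14 × 3.5921 ≈ 1872.00.

1872 px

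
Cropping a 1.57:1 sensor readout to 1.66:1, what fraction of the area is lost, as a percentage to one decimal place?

The width stays; only height is cut (since 1.66:1 is wider than 1.57:1).
Area ratio = (1.570)/(1.660) = 94.58%; the remaining 5.42% is cropped out.

5.4%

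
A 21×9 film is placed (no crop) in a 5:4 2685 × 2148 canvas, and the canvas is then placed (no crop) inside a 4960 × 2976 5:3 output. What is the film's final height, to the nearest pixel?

Inside the 2685×2148 canvas the film is width-limited at 2685.00 × 1150.71.
The 5:4 canvas is height-limited in 4960×2976, giving 3720.00 × 2976.00; scale factor 1.3855.
The film scales with it: height 1150.71 × 1.3855 ≈ 1594.29.

1594 px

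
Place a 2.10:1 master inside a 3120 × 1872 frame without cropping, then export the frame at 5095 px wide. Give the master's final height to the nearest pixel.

Fitted into 3120×1872, the master spans the width; its height is 3120 / 2.100 ≈ 1485.71 px.
Resizing to 5095 px wide multiplies everything by 1.6330: 1485.71 → 2426.19 px.

2426 px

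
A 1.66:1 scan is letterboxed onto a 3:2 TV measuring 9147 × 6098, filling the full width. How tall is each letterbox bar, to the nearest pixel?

294 px

That makes the image 5510.24 px tall (9147 / 1.660).
Black = 6098 − 5510.24 = 587.76 px, or 293.88 per bar.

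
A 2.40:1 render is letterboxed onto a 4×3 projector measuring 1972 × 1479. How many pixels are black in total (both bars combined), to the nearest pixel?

2.40:1 (2.400) > 4×3 (1.333), so the render fills the width.
The render is 1972 / 2.400 ≈ 821.6667 px tall.
Leftover height: 1479 − 821.6667 = 657.3333 px.
Bar area = 657.3333 × 1972 ≈ 1296261 px.

1296261 pixels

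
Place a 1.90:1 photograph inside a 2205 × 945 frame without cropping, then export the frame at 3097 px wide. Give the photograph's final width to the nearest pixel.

At 2205×945 the photograph is height-limited, so width = 945 × 1.900 ≈ 1795.50 px.
The frame scales by 3097/2205 = 1.4045; 1795.50 × 1.4045 ≈ 2521.84 px.

2522 px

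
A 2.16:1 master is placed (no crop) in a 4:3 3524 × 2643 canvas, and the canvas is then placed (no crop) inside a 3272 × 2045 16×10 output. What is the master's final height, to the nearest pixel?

First fit — 2.16:1 into 3524×2643 spans the width: 3524.00 × 1631.48.
4:3 in 3272×2045: fills the height, so the intermediate becomes 2726.67 × 2045.00 — a scale of ×0.7737.
The master scales with it: height 1631.48 × 0.7737 ≈ 1262.35.

1262 px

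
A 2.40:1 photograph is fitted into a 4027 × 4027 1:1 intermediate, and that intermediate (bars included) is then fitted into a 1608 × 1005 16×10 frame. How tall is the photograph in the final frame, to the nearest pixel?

2.40:1 in 4027×4027: fills the width, so the photograph is 4027.00 × 1677.92.
The 1:1 canvas is height-limited in 1608×1005, giving 1005.00 × 1005.00; scale factor 0.2496.
Applying the same ×0.2496: 1677.92 → 418.75.

419 px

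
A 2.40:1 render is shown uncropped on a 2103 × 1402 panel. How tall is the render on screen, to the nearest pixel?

Since 2.400 > 1.500, the render is width-limited.
That makes the image 876.25 px tall (2103 / 2.400).

876 px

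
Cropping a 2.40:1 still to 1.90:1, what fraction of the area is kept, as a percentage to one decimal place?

1.90:1 is narrower than 2.40:1, so the crop keeps the full height and trims the width.
(1.900)/(2.400) ≈ 0.792 of the area survives.

79.2%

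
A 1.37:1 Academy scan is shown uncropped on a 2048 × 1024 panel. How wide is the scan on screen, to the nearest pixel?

1.37:1 Academy (1.370) < 2:1 (2.000), so the scan fills the height.
That makes the image 1402.88 px wide (1024 × 1.370).

1403 px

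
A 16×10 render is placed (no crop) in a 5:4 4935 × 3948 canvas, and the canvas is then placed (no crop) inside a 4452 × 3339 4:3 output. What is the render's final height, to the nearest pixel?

Inside the 4935×3948 canvas the render is width-limited at 4935.00 × 3084.38.
The 5:4 canvas is height-limited in 4452×3339, giving 4173.75 × 3339.00; scale factor 0.8457.
Applying the same ×0.8457: 3084.38 → 2608.59.

2609 px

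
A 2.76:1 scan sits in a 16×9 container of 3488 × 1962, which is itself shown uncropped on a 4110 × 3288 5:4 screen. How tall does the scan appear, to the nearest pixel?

1489 px

First fit — 2.76:1 into 3488×1962 spans the width: 3488.00 × 1263.77.
16×9 in 4110×3288: fills the width, so the intermediate becomes 4110.00 × 2311.88 — a scale of ×1.1783.
The scan scales with it: height 1263.77 × 1.1783 ≈ 1489.13.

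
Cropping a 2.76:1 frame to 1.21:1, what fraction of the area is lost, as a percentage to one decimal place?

56.2%

The height stays; only width is cut (since 1.21:1 is narrower than 2.76:1).
Area ratio = (1.210)/(2.760) = 43.84%; the remaining 56.16% is cropped out.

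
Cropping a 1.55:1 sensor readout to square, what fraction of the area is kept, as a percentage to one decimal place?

64.5%

Going from 1.55:1 to square means cutting width while keeping height.
Fraction kept = (1.000)/(1.550) ≈ 64.52%.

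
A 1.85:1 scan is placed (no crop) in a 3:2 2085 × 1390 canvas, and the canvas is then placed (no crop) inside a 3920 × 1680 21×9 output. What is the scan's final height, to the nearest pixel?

1.85:1 in 2085×1390: fills the width, so the scan is 2085.00 × 1127.03.
The 3:2 canvas is height-limited in 3920×1680, giving 2520.00 × 1680.00; scale factor 1.2086.
The scan scales with it: height 1127.03 × 1.2086 ≈ 1362.16.

1362 px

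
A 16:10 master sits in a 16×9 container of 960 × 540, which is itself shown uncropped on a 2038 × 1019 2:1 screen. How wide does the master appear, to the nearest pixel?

1630 px

First fit — 16:10 into 960×540 spans the height: 864.00 × 540.00.
The 16×9 canvas is height-limited in 2038×1019, giving 1811.56 × 1019.00; scale factor 1.8870.
Applying the same ×1.8870: 864.00 → 1630.40.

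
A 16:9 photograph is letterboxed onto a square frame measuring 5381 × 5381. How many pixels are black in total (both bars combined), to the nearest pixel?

12667883 pixels

16:9 (1.778) > square (1.000), so the photograph fills the width.
The photograph is 5381 × 9/16 ≈ 3026.8125 px tall.
5381 − 3026.8125 = 2354.1875 px of bars.
Across the 5381-px span: 2354.1875 × 5381 ≈ 12667883 px.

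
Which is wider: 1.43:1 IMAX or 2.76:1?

2.76:1

1.43 and 2.76; 2.76 > 1.43.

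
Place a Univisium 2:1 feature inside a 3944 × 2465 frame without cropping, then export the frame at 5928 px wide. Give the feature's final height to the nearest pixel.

At 3944×2465 the feature is width-limited, so height = 3944 × 1/2 ≈ 1972.00 px.
Scaling 3944 → 5928 is ×1.5030, so the height becomes 1972.00 × 1.5030 ≈ 2964.00 px.

2964 px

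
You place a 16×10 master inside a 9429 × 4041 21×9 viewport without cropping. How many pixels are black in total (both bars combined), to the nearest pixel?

16×10 (1.600) < 21×9 (2.333), so the master fills the height.
Content width = 4041 × 16/10 ≈ 6465.6000 px.
Black = 9429 − 6465.6000 = 2963.4000 px.
Across the 4041-px span: 2963.4000 × 4041 ≈ 11975099 px.

11975099 pixels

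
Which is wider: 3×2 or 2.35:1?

3×2 = 1.5 and 2.35; 2.35 > 1.5.

2.35:1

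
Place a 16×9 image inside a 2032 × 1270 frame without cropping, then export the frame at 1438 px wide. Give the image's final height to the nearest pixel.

In the 2032×1270 frame the image fills the width: height = 2032 × 9/16 ≈ 1143.00 px.
The frame scales by 1438/2032 = 0.7077; 1143.00 × 0.7077 ≈ 808.88 px.

809 px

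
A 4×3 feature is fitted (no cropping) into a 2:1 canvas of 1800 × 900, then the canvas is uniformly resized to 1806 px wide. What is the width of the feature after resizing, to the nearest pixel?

At 1800×900 the feature is height-limited, so width = 900 × 4/3 ≈ 1200.00 px.
Resizing to 1806 px wide multiplies everything by 1.0033: 1200.00 → 1204.00 px.

1204 px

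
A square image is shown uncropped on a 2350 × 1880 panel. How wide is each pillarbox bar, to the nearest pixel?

235 px

Since 1.000 < 1.250, the image is height-limited.
Content width = 1880 × 1/1 ≈ 1880.00 px.
Black = 2350 − 1880.00 = 470.00 px, or 235.00 per bar.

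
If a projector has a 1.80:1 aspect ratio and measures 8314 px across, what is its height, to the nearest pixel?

4619 px

At 1.80:1, 8314 / 1.800 ≈ 4618.89.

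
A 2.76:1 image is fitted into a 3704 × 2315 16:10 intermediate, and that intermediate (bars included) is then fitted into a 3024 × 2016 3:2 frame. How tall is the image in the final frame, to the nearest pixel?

2.76:1 in 3704×2315: fills the width, so the image is 3704.00 × 1342.03.
The 16:10 canvas is width-limited in 3024×2016, giving 3024.00 × 1890.00; scale factor 0.8164.
So the image's height is 1342.03 × 0.8164 ≈ 1095.65.

1096 px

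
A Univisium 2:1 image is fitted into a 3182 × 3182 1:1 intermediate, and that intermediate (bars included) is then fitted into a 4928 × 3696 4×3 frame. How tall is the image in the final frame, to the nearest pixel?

First fit — Univisium 2:1 into 3182×3182 spans the width: 3182.00 × 1591.00.
Second fit — the 1:1 canvas into 4928×3696 spans the height: 3696.00 × 3696.00 (×1.1615 from 3182×3182).
Applying the same ×1.1615: 1591.00 → 1848.00.

1848 px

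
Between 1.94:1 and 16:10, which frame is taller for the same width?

16:10

1.94 and 16:10 = 1.6; 1.94 > 1.6. The smaller width-to-height ratio is the taller frame.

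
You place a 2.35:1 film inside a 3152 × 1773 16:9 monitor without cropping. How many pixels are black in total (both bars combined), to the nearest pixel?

2.35:1 (2.350) > 16:9 (1.778), so the film fills the width.
That makes the image 1341.2766 px tall (3152 / 2.350).
1773 − 1341.2766 = 431.7234 px of bars.
That's 431.7234 × 3152 ≈ 1360792 black pixels.

1360792 pixels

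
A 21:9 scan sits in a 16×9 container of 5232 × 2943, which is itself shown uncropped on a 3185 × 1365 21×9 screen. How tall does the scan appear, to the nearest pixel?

1040 px

Inside the 5232×2943 canvas the scan is width-limited at 5232.00 × 2242.29.
Second fit — the 16×9 canvas into 3185×1365 spans the height: 2426.67 × 1365.00 (×0.4638 from 5232×2943).
So the scan's height is 2242.29 × 0.4638 ≈ 1040.00.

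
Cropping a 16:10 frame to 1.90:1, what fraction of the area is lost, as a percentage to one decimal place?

15.8%

Going from 16:10 to 1.90:1 means cutting height while keeping width.
Fraction kept = (1.600)/(1.900) ≈ 84.21%, so 15.79% is lost.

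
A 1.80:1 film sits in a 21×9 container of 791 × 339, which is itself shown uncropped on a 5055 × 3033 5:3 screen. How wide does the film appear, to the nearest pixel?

3900 px

Inside the 791×339 canvas the film is height-limited at 610.20 × 339.00.
Second fit — the 21×9 canvas into 5055×3033 spans the width: 5055.00 × 2166.43 (×6.3906 from 791×339).
The film scales with it: width 610.20 × 6.3906 ≈ 3899.57.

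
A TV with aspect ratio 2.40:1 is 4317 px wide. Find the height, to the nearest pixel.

1799 px

Height = 4317 / 2.400 = 1798.75.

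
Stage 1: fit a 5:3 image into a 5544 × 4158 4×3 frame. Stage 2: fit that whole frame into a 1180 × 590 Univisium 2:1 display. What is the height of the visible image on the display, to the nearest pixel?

472 px

Inside the 5544×4158 canvas the image is width-limited at 5544.00 × 3326.40.
4×3 in 1180×590: fills the height, so the intermediate becomes 786.67 × 590.00 — a scale of ×0.1419.
So the image's height is 3326.40 × 0.1419 ≈ 472.00.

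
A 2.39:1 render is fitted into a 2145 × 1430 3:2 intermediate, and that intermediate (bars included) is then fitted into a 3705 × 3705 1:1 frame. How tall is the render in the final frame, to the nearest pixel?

1550 px

2.39:1 in 2145×1430: fills the width, so the render is 2145.00 × 897.49.
Second fit — the 3:2 canvas into 3705×3705 spans the width: 3705.00 × 2470.00 (×1.7273 from 2145×1430).
So the render's height is 897.49 × 1.7273 ≈ 1550.21.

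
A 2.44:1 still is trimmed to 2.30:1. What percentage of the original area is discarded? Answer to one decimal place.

5.7%

2.30:1 is narrower than 2.44:1, so the crop keeps the full height and trims the width.
Fraction kept = (2.300)/(2.440) ≈ 94.26%, so 5.74% is lost.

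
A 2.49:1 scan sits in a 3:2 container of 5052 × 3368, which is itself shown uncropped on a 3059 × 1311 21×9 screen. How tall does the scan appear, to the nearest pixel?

2.49:1 in 5052×3368: fills the width, so the scan is 5052.00 × 2028.92.
Second fit — the 3:2 canvas into 3059×1311 spans the height: 1966.50 × 1311.00 (×0.3893 from 5052×3368).
The scan scales with it: height 2028.92 × 0.3893 ≈ 789.76.

790 px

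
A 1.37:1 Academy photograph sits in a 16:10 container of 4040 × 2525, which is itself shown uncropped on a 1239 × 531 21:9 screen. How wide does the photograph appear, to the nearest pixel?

Inside the 4040×2525 canvas the photograph is height-limited at 3459.25 × 2525.00.
16:10 in 1239×531: fills the height, so the intermediate becomes 849.60 × 531.00 — a scale of ×0.2103.
The photograph scales with it: width 3459.25 × 0.2103 ≈ 727.47.

727 px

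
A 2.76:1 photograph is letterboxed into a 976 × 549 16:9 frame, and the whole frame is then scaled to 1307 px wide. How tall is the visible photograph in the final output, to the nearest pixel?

Fitted into 976×549, the photograph spans the width; its height is 976 / 2.760 ≈ 353.62 px.
Resizing to 1307 px wide multiplies everything by 1.3391: 353.62 → 473.55 px.

474 px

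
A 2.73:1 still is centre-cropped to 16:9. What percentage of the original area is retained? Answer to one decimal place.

65.1%

16:9 is narrower than 2.73:1, so the crop keeps the full height and trims the width.
Area ratio = (1.778)/(2.730) = 65.12% retained.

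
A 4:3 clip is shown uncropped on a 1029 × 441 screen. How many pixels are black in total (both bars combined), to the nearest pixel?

194481 pixels

4:3 is narrower than 21×9, so it spans the full height.
Content width = 441 × 4/3 ≈ 588.0000 px.
1029 − 588.0000 = 441.0000 px of bars.
That's 441.0000 × 441 ≈ 194481 black pixels.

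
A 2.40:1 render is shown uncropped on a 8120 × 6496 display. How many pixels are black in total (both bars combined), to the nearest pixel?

2.40:1 (2.400) > 5:4 (1.250), so the render fills the width.
Content height = 8120 / 2.400 ≈ 3383.3333 px.
Leftover height: 6496 − 3383.3333 = 3112.6667 px.
Across the 8120-px span: 3112.6667 × 8120 ≈ 25274853 px.

25274853 pixels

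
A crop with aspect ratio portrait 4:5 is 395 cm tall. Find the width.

316 cm

Width = 395 × 4/5 = 316.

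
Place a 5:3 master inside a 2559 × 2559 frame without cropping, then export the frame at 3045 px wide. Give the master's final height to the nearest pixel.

1827 px

At 2559×2559 the master is width-limited, so height = 2559 × 3/5 ≈ 1535.40 px.
Scaling 2559 → 3045 is ×1.1899, so the height becomes 1535.40 × 1.1899 ≈ 1827.00 px.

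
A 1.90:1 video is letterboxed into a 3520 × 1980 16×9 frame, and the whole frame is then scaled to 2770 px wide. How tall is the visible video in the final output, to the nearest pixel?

Fitted into 3520×1980, the video spans the width; its height is 3520 / 1.900 ≈ 1852.63 px.
Resizing to 2770 px wide multiplies everything by 0.7869: 1852.63 → 1457.89 px.

1458 px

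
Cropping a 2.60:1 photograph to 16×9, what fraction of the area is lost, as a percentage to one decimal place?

31.6%

16×9 is narrower than 2.60:1, so the crop keeps the full height and trims the width.
(1.778)/(2.600) ≈ 0.684 of the area survives, leaving 31.62% discarded.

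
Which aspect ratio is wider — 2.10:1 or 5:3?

2.1 and 5:3 = 1.667; 2.1 > 1.667.

2.10:1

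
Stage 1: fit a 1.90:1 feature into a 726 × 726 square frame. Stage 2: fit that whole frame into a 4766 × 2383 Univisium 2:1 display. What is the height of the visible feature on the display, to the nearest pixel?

1254 px

1.90:1 in 726×726: fills the width, so the feature is 726.00 × 382.11.
Second fit — the square canvas into 4766×2383 spans the height: 2383.00 × 2383.00 (×3.2824 from 726×726).
Applying the same ×3.2824: 382.11 → 1254.21.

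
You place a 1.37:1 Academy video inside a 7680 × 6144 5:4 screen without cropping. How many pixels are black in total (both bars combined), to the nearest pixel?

1.37:1 Academy (1.370) > 5:4 (1.250), so the video fills the width.
That makes the image 5605.8394 px tall (7680 / 1.370).
Black = 6144 − 5605.8394 = 538.1606 px.
Across the 7680-px span: 538.1606 × 7680 ≈ 4133073 px.

4133073 pixels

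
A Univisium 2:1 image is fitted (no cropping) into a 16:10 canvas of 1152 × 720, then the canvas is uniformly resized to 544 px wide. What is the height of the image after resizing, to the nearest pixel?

At 1152×720 the image is width-limited, so height = 1152 × 1/2 ≈ 576.00 px.
The frame scales by 544/1152 = 0.4722; 576.00 × 0.4722 ≈ 272.00 px.

272 px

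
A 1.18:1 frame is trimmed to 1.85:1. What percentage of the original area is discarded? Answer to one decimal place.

36.2%

The width stays; only height is cut (since 1.85:1 is wider than 1.18:1).
Area ratio = (1.180)/(1.850) = 63.78%; the remaining 36.22% is cropped out.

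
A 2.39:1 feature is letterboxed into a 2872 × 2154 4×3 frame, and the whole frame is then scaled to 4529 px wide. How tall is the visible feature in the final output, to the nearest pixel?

At 2872×2154 the feature is width-limited, so height = 2872 / 2.390 ≈ 1201.67 px.
The frame scales by 4529/2872 = 1.5769; 1201.67 × 1.5769 ≈ 1894.98 px.

1895 px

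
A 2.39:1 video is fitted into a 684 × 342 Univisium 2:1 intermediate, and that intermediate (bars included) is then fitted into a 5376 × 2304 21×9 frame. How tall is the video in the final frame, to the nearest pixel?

1928 px

2.39:1 in 684×342: fills the width, so the video is 684.00 × 286.19.
Univisium 2:1 in 5376×2304: fills the height, so the intermediate becomes 4608.00 × 2304.00 — a scale of ×6.7368.
So the video's height is 286.19 × 6.7368 ≈ 1928.03.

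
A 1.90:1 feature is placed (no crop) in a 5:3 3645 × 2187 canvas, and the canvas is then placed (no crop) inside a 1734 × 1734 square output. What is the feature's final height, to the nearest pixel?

1.90:1 in 3645×2187: fills the width, so the feature is 3645.00 × 1918.42.
The 5:3 canvas is width-limited in 1734×1734, giving 1734.00 × 1040.40; scale factor 0.4757.
So the feature's height is 1918.42 × 0.4757 ≈ 912.63.

913 px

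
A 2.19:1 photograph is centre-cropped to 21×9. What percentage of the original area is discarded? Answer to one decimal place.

6.1%

21×9 is wider than 2.19:1, so the crop keeps the full width and trims the height.
(2.190)/(2.333) ≈ 0.939 of the area survives, leaving 6.14% discarded.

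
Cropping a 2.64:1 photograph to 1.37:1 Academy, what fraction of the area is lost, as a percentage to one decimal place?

48.1%

1.37:1 Academy is narrower than 2.64:1, so the crop keeps the full height and trims the width.
Fraction kept = (1.370)/(2.640) ≈ 51.89%, so 48.11% is lost.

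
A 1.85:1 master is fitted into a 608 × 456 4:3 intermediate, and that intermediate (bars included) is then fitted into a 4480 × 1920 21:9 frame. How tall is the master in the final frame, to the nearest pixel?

1.85:1 in 608×456: fills the width, so the master is 608.00 × 328.65.
The 4:3 canvas is height-limited in 4480×1920, giving 2560.00 × 1920.00; scale factor 4.2105.
Applying the same ×4.2105: 328.65 → 1383.78.

1384 px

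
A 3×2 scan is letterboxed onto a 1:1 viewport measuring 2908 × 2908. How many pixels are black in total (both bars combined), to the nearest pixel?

2818821 pixels

3×2 (1.500) > 1:1 (1.000), so the scan fills the width.
That makes the image 1938.6667 px tall (2908 × 2/3).
2908 − 1938.6667 = 969.3333 px of bars.
Bar area = 969.3333 × 2908 ≈ 2818821 px.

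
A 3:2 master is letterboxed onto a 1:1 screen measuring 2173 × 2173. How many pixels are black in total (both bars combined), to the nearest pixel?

1573976 pixels

3:2 (1.500) > 1:1 (1.000), so the master fills the width.
Content height = 2173 × 2/3 ≈ 1448.6667 px.
2173 − 1448.6667 = 724.3333 px of bars.
That's 724.3333 × 2173 ≈ 1573976 black pixels.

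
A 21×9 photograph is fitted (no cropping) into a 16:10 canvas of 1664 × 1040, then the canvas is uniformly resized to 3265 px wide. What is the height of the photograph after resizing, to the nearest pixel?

1399 px

In the 1664×1040 frame the photograph fills the width: height = 1664 × 9/21 ≈ 713.14 px.
Scaling 1664 → 3265 is ×1.9621, so the height becomes 713.14 × 1.9621 ≈ 1399.29 px.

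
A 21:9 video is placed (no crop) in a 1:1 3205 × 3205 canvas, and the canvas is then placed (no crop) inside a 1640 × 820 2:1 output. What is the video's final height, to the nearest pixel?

351 px

Inside the 3205×3205 canvas the video is width-limited at 3205.00 × 1373.57.
Second fit — the 1:1 canvas into 1640×820 spans the height: 820.00 × 820.00 (×0.2559 from 3205×3205).
The video scales with it: height 1373.57 × 0.2559 ≈ 351.43.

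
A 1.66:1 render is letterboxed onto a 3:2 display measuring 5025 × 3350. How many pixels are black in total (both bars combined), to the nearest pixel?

1622530 pixels

1.66:1 is wider than 3:2, so it spans the full width.
That makes the image 3027.1084 px tall (5025 / 1.660).
Leftover height: 3350 − 3027.1084 = 322.8916 px.
That's 322.8916 × 5025 ≈ 1622530 black pixels.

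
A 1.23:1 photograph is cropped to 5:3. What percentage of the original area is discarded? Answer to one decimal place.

The width stays; only height is cut (since 5:3 is wider than 1.23:1).
(1.230)/(1.667) ≈ 0.738 of the area survives, leaving 26.20% discarded.

26.2%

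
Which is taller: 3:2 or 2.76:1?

3:2 = 1.5 and 2.76; 2.76 > 1.5. The smaller width-to-height ratio is the taller frame.

3:2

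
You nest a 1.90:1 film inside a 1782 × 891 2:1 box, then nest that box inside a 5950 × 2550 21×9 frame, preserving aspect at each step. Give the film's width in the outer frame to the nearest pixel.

4845 px

1.90:1 in 1782×891: fills the height, so the film is 1692.90 × 891.00.
2:1 in 5950×2550: fills the height, so the intermediate becomes 5100.00 × 2550.00 — a scale of ×2.8620.
Applying the same ×2.8620: 1692.90 → 4845.00.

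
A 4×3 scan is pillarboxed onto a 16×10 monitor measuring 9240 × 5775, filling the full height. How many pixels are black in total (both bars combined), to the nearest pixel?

Content width = 5775 × 4/3 ≈ 7700.0000 px.
Black = 9240 − 7700.0000 = 1540.0000 px.
That's 1540.0000 × 5775 ≈ 8893500 black pixels.

8893500 pixels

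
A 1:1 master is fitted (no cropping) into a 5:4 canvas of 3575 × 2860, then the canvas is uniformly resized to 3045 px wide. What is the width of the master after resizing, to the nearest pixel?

2436 px

In the 3575×2860 frame the master fills the height: width = 2860 × 1/1 ≈ 2860.00 px.
The frame scales by 3045/3575 = 0.8517; 2860.00 × 0.8517 ≈ 2436.00 px.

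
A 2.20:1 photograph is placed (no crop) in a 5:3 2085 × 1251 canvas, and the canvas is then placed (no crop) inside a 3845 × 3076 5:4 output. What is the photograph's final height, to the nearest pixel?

1748 px

First fit — 2.20:1 into 2085×1251 spans the width: 2085.00 × 947.73.
5:3 in 3845×3076: fills the width, so the intermediate becomes 3845.00 × 2307.00 — a scale of ×1.8441.
So the photograph's height is 947.73 × 1.8441 ≈ 1747.73.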